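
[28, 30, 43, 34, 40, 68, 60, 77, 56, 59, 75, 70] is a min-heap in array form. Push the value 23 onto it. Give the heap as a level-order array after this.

[23, 30, 28, 34, 40, 43, 60, 77, 56, 59, 75, 70, 68]

append 23 at index 12 → [28, 30, 43, 34, 40, 68, 60, 77, 56, 59, 75, 70, 23]
23 < parent 68 at index 5, swap → [28, 30, 43, 34, 40, 23, 60, 77, 56, 59, 75, 70, 68]
23 < parent 43 at index 2, swap → [28, 30, 23, 34, 40, 43, 60, 77, 56, 59, 75, 70, 68]
23 < parent 28 at index 0, swap → [23, 30, 28, 34, 40, 43, 60, 77, 56, 59, 75, 70, 68]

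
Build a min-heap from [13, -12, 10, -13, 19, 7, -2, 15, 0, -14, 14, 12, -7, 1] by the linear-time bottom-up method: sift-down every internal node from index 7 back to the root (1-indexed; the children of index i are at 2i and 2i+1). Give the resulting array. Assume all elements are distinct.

[-14, -13, -7, 0, -12, 7, -2, 15, 13, 19, 14, 12, 10, 1]

sift down from index 7: already satisfies heap property
sift down from index 6:
  7 vs smaller child -7 at index 13, swap → [13, -12, 10, -13, 19, -7, -2, 15, 0, -14, 14, 12, 7, 1]
sift down from index 5:
  19 vs smaller child -14 at index 10, swap → [13, -12, 10, -13, -14, -7, -2, 15, 0, 19, 14, 12, 7, 1]
sift down from index 4: already satisfies heap property
sift down from index 3:
  10 vs smaller child -7 at index 6, swap → [13, -12, -7, -13, -14, 10, -2, 15, 0, 19, 14, 12, 7, 1]
  10 vs smaller child 7 at index 13, swap → [13, -12, -7, -13, -14, 7, -2, 15, 0, 19, 14, 12, 10, 1]
sift down from index 2:
  -12 vs smaller child -14 at index 5, swap → [13, -14, -7, -13, -12, 7, -2, 15, 0, 19, 14, 12, 10, 1]
sift down from index 1:
  13 vs smaller child -14 at index 2, swap → [-14, 13, -7, -13, -12, 7, -2, 15, 0, 19, 14, 12, 10, 1]
  13 vs smaller child -13 at index 4, swap → [-14, -13, -7, 13, -12, 7, -2, 15, 0, 19, 14, 12, 10, 1]
  13 vs smaller child 0 at index 9, swap → [-14, -13, -7, 0, -12, 7, -2, 15, 13, 19, 14, 12, 10, 1]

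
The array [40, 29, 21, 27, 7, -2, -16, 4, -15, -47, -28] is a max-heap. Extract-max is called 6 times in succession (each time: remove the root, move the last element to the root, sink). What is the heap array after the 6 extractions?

extract-max #1 returns 40:
  remove root 40; move last element -28 to root → [-28, 29, 21, 27, 7, -2, -16, 4, -15, -47]
  -28 vs larger child 29 at index 1, swap → [29, -28, 21, 27, 7, -2, -16, 4, -15, -47]
  -28 vs larger child 27 at index 3, swap → [29, 27, 21, -28, 7, -2, -16, 4, -15, -47]
  -28 vs larger child 4 at index 7, swap → [29, 27, 21, 4, 7, -2, -16, -28, -15, -47]
extract-max #2 returns 29:
  remove root 29; move last element -47 to root → [-47, 27, 21, 4, 7, -2, -16, -28, -15]
  -47 vs larger child 27 at index 1, swap → [27, -47, 21, 4, 7, -2, -16, -28, -15]
  -47 vs larger child 7 at index 4, swap → [27, 7, 21, 4, -47, -2, -16, -28, -15]
extract-max #3 returns 27:
  remove root 27; move last element -15 to root → [-15, 7, 21, 4, -47, -2, -16, -28]
  -15 vs larger child 21 at index 2, swap → [21, 7, -15, 4, -47, -2, -16, -28]
  -15 vs larger child -2 at index 5, swap → [21, 7, -2, 4, -47, -15, -16, -28]
extract-max #4 returns 21:
  remove root 21; move last element -28 to root → [-28, 7, -2, 4, -47, -15, -16]
  -28 vs larger child 7 at index 1, swap → [7, -28, -2, 4, -47, -15, -16]
  -28 vs larger child 4 at index 3, swap → [7, 4, -2, -28, -47, -15, -16]
extract-max #5 returns 7:
  remove root 7; move last element -16 to root → [-16, 4, -2, -28, -47, -15]
  -16 vs larger child 4 at index 1, swap → [4, -16, -2, -28, -47, -15]
extract-max #6 returns 4:
  remove root 4; move last element -15 to root → [-15, -16, -2, -28, -47]
  -15 vs larger child -2 at index 2, swap → [-2, -16, -15, -28, -47]

[-2, -16, -15, -28, -47]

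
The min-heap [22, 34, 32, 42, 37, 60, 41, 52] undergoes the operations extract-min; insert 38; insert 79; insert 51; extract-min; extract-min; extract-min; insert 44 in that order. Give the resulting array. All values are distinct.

extract-min → returns 22:
  remove root 22; move last element 52 to root → [52, 34, 32, 42, 37, 60, 41]
  52 vs smaller child 32 at index 2, swap → [32, 34, 52, 42, 37, 60, 41]
  52 vs smaller child 41 at index 6, swap → [32, 34, 41, 42, 37, 60, 52]
insert 38:
  append 38 at index 7 → [32, 34, 41, 42, 37, 60, 52, 38]
  38 < parent 42 at index 3, swap → [32, 34, 41, 38, 37, 60, 52, 42]
insert 79:
  append 79 at index 8 → [32, 34, 41, 38, 37, 60, 52, 42, 79] (no swap needed)
insert 51:
  append 51 at index 9 → [32, 34, 41, 38, 37, 60, 52, 42, 79, 51] (no swap needed)
extract-min → returns 32:
  remove root 32; move last element 51 to root → [51, 34, 41, 38, 37, 60, 52, 42, 79]
  51 vs smaller child 34 at index 1, swap → [34, 51, 41, 38, 37, 60, 52, 42, 79]
  51 vs smaller child 37 at index 4, swap → [34, 37, 41, 38, 51, 60, 52, 42, 79]
extract-min → returns 34:
  remove root 34; move last element 79 to root → [79, 37, 41, 38, 51, 60, 52, 42]
  79 vs smaller child 37 at index 1, swap → [37, 79, 41, 38, 51, 60, 52, 42]
  79 vs smaller child 38 at index 3, swap → [37, 38, 41, 79, 51, 60, 52, 42]
  79 vs only child 42 at index 7, swap → [37, 38, 41, 42, 51, 60, 52, 79]
extract-min → returns 37:
  remove root 37; move last element 79 to root → [79, 38, 41, 42, 51, 60, 52]
  79 vs smaller child 38 at index 1, swap → [38, 79, 41, 42, 51, 60, 52]
  79 vs smaller child 42 at index 3, swap → [38, 42, 41, 79, 51, 60, 52]
insert 44:
  append 44 at index 7 → [38, 42, 41, 79, 51, 60, 52, 44]
  44 < parent 79 at index 3, swap → [38, 42, 41, 44, 51, 60, 52, 79]

[38, 42, 41, 44, 51, 60, 52, 79]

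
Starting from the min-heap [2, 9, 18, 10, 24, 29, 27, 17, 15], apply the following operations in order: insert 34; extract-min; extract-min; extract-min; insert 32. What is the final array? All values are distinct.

insert 34:
  append 34 at index 9 → [2, 9, 18, 10, 24, 29, 27, 17, 15, 34] (no swap needed)
extract-min → returns 2:
  remove root 2; move last element 34 to root → [34, 9, 18, 10, 24, 29, 27, 17, 15]
  34 vs smaller child 9 at index 1, swap → [9, 34, 18, 10, 24, 29, 27, 17, 15]
  34 vs smaller child 10 at index 3, swap → [9, 10, 18, 34, 24, 29, 27, 17, 15]
  34 vs smaller child 15 at index 8, swap → [9, 10, 18, 15, 24, 29, 27, 17, 34]
extract-min → returns 9:
  remove root 9; move last element 34 to root → [34, 10, 18, 15, 24, 29, 27, 17]
  34 vs smaller child 10 at index 1, swap → [10, 34, 18, 15, 24, 29, 27, 17]
  34 vs smaller child 15 at index 3, swap → [10, 15, 18, 34, 24, 29, 27, 17]
  34 vs only child 17 at index 7, swap → [10, 15, 18, 17, 24, 29, 27, 34]
extract-min → returns 10:
  remove root 10; move last element 34 to root → [34, 15, 18, 17, 24, 29, 27]
  34 vs smaller child 15 at index 1, swap → [15, 34, 18, 17, 24, 29, 27]
  34 vs smaller child 17 at index 3, swap → [15, 17, 18, 34, 24, 29, 27]
insert 32:
  append 32 at index 7 → [15, 17, 18, 34, 24, 29, 27, 32]
  32 < parent 34 at index 3, swap → [15, 17, 18, 32, 24, 29, 27, 34]

[15, 17, 18, 32, 24, 29, 27, 34]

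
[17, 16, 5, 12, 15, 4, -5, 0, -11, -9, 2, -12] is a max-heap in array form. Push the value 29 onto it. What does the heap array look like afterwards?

[29, 16, 17, 12, 15, 5, -5, 0, -11, -9, 2, -12, 4]

append 29 at index 12 → [17, 16, 5, 12, 15, 4, -5, 0, -11, -9, 2, -12, 29]
29 > parent 4 at index 5, swap → [17, 16, 5, 12, 15, 29, -5, 0, -11, -9, 2, -12, 4]
29 > parent 5 at index 2, swap → [17, 16, 29, 12, 15, 5, -5, 0, -11, -9, 2, -12, 4]
29 > parent 17 at index 0, swap → [29, 16, 17, 12, 15, 5, -5, 0, -11, -9, 2, -12, 4]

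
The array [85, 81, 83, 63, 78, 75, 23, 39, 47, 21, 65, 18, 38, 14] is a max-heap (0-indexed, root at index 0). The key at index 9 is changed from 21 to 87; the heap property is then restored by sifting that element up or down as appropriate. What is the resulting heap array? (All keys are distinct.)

[87, 85, 83, 63, 81, 75, 23, 39, 47, 78, 65, 18, 38, 14]

set index 9 from 21 to 87 → [85, 81, 83, 63, 78, 75, 23, 39, 47, 87, 65, 18, 38, 14]
87 > parent 78 at index 4, swap → [85, 81, 83, 63, 87, 75, 23, 39, 47, 78, 65, 18, 38, 14]
87 > parent 81 at index 1, swap → [85, 87, 83, 63, 81, 75, 23, 39, 47, 78, 65, 18, 38, 14]
87 > parent 85 at index 0, swap → [87, 85, 83, 63, 81, 75, 23, 39, 47, 78, 65, 18, 38, 14]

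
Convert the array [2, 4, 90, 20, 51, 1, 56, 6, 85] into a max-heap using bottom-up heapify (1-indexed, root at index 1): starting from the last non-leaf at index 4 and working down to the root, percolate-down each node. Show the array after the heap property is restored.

[90, 85, 56, 20, 51, 1, 2, 6, 4]

sift down from index 4:
  20 vs larger child 85 at index 9, swap → [2, 4, 90, 85, 51, 1, 56, 6, 20]
sift down from index 3: already satisfies heap property
sift down from index 2:
  4 vs larger child 85 at index 4, swap → [2, 85, 90, 4, 51, 1, 56, 6, 20]
  4 vs larger child 20 at index 9, swap → [2, 85, 90, 20, 51, 1, 56, 6, 4]
sift down from index 1:
  2 vs larger child 90 at index 3, swap → [90, 85, 2, 20, 51, 1, 56, 6, 4]
  2 vs larger child 56 at index 7, swap → [90, 85, 56, 20, 51, 1, 2, 6, 4]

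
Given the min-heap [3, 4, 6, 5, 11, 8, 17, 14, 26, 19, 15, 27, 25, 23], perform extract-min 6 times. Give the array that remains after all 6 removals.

extract-min #1 returns 3:
  remove root 3; move last element 23 to root → [23, 4, 6, 5, 11, 8, 17, 14, 26, 19, 15, 27, 25]
  23 vs smaller child 4 at index 1, swap → [4, 23, 6, 5, 11, 8, 17, 14, 26, 19, 15, 27, 25]
  23 vs smaller child 5 at index 3, swap → [4, 5, 6, 23, 11, 8, 17, 14, 26, 19, 15, 27, 25]
  23 vs smaller child 14 at index 7, swap → [4, 5, 6, 14, 11, 8, 17, 23, 26, 19, 15, 27, 25]
extract-min #2 returns 4:
  remove root 4; move last element 25 to root → [25, 5, 6, 14, 11, 8, 17, 23, 26, 19, 15, 27]
  25 vs smaller child 5 at index 1, swap → [5, 25, 6, 14, 11, 8, 17, 23, 26, 19, 15, 27]
  25 vs smaller child 11 at index 4, swap → [5, 11, 6, 14, 25, 8, 17, 23, 26, 19, 15, 27]
  25 vs smaller child 15 at index 10, swap → [5, 11, 6, 14, 15, 8, 17, 23, 26, 19, 25, 27]
extract-min #3 returns 5:
  remove root 5; move last element 27 to root → [27, 11, 6, 14, 15, 8, 17, 23, 26, 19, 25]
  27 vs smaller child 6 at index 2, swap → [6, 11, 27, 14, 15, 8, 17, 23, 26, 19, 25]
  27 vs smaller child 8 at index 5, swap → [6, 11, 8, 14, 15, 27, 17, 23, 26, 19, 25]
extract-min #4 returns 6:
  remove root 6; move last element 25 to root → [25, 11, 8, 14, 15, 27, 17, 23, 26, 19]
  25 vs smaller child 8 at index 2, swap → [8, 11, 25, 14, 15, 27, 17, 23, 26, 19]
  25 vs smaller child 17 at index 6, swap → [8, 11, 17, 14, 15, 27, 25, 23, 26, 19]
extract-min #5 returns 8:
  remove root 8; move last element 19 to root → [19, 11, 17, 14, 15, 27, 25, 23, 26]
  19 vs smaller child 11 at index 1, swap → [11, 19, 17, 14, 15, 27, 25, 23, 26]
  19 vs smaller child 14 at index 3, swap → [11, 14, 17, 19, 15, 27, 25, 23, 26]
extract-min #6 returns 11:
  remove root 11; move last element 26 to root → [26, 14, 17, 19, 15, 27, 25, 23]
  26 vs smaller child 14 at index 1, swap → [14, 26, 17, 19, 15, 27, 25, 23]
  26 vs smaller child 15 at index 4, swap → [14, 15, 17, 19, 26, 27, 25, 23]

[14, 15, 17, 19, 26, 27, 25, 23]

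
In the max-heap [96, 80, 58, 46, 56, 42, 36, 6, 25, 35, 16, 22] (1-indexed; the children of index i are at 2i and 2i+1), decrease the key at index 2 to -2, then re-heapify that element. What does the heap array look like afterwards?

[96, 56, 58, 46, 35, 42, 36, 6, 25, -2, 16, 22]

set index 2 from 80 to -2 → [96, -2, 58, 46, 56, 42, 36, 6, 25, 35, 16, 22]
-2 vs larger child 56 at index 5, swap → [96, 56, 58, 46, -2, 42, 36, 6, 25, 35, 16, 22]
-2 vs larger child 35 at index 10, swap → [96, 56, 58, 46, 35, 42, 36, 6, 25, -2, 16, 22]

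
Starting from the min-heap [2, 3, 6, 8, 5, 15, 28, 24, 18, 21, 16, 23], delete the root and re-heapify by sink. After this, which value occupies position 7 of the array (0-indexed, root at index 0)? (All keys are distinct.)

24

remove root 2; move last element 23 to root → [23, 3, 6, 8, 5, 15, 28, 24, 18, 21, 16]
23 vs smaller child 3 at index 1, swap → [3, 23, 6, 8, 5, 15, 28, 24, 18, 21, 16]
23 vs smaller child 5 at index 4, swap → [3, 5, 6, 8, 23, 15, 28, 24, 18, 21, 16]
23 vs smaller child 16 at index 10, swap → [3, 5, 6, 8, 16, 15, 28, 24, 18, 21, 23]
resulting array: [3, 5, 6, 8, 16, 15, 28, 24, 18, 21, 23]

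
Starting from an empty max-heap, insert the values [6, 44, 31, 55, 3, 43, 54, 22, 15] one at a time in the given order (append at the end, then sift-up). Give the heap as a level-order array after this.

Insert 6:
  append 6 at index 0 → [6] (no swap needed)
Insert 44:
  append 44 at index 1 → [6, 44]
  44 > parent 6 at index 0, swap → [44, 6]
Insert 31:
  append 31 at index 2 → [44, 6, 31] (no swap needed)
Insert 55:
  append 55 at index 3 → [44, 6, 31, 55]
  55 > parent 6 at index 1, swap → [44, 55, 31, 6]
  55 > parent 44 at index 0, swap → [55, 44, 31, 6]
Insert 3:
  append 3 at index 4 → [55, 44, 31, 6, 3] (no swap needed)
Insert 43:
  append 43 at index 5 → [55, 44, 31, 6, 3, 43]
  43 > parent 31 at index 2, swap → [55, 44, 43, 6, 3, 31]
Insert 54:
  append 54 at index 6 → [55, 44, 43, 6, 3, 31, 54]
  54 > parent 43 at index 2, swap → [55, 44, 54, 6, 3, 31, 43]
Insert 22:
  append 22 at index 7 → [55, 44, 54, 6, 3, 31, 43, 22]
  22 > parent 6 at index 3, swap → [55, 44, 54, 22, 3, 31, 43, 6]
Insert 15:
  append 15 at index 8 → [55, 44, 54, 22, 3, 31, 43, 6, 15] (no swap needed)

[55, 44, 54, 22, 3, 31, 43, 6, 15]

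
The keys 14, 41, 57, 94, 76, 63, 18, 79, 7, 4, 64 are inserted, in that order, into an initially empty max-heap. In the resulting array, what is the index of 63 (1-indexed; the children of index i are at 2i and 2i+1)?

Insert 14:
  append 14 at index 1 → [14] (no swap needed)
Insert 41:
  append 41 at index 2 → [14, 41]
  41 > parent 14 at index 1, swap → [41, 14]
Insert 57:
  append 57 at index 3 → [41, 14, 57]
  57 > parent 41 at index 1, swap → [57, 14, 41]
Insert 94:
  append 94 at index 4 → [57, 14, 41, 94]
  94 > parent 14 at index 2, swap → [57, 94, 41, 14]
  94 > parent 57 at index 1, swap → [94, 57, 41, 14]
Insert 76:
  append 76 at index 5 → [94, 57, 41, 14, 76]
  76 > parent 57 at index 2, swap → [94, 76, 41, 14, 57]
Insert 63:
  append 63 at index 6 → [94, 76, 41, 14, 57, 63]
  63 > parent 41 at index 3, swap → [94, 76, 63, 14, 57, 41]
Insert 18:
  append 18 at index 7 → [94, 76, 63, 14, 57, 41, 18] (no swap needed)
Insert 79:
  append 79 at index 8 → [94, 76, 63, 14, 57, 41, 18, 79]
  79 > parent 14 at index 4, swap → [94, 76, 63, 79, 57, 41, 18, 14]
  79 > parent 76 at index 2, swap → [94, 79, 63, 76, 57, 41, 18, 14]
Insert 7:
  append 7 at index 9 → [94, 79, 63, 76, 57, 41, 18, 14, 7] (no swap needed)
Insert 4:
  append 4 at index 10 → [94, 79, 63, 76, 57, 41, 18, 14, 7, 4] (no swap needed)
Insert 64:
  append 64 at index 11 → [94, 79, 63, 76, 57, 41, 18, 14, 7, 4, 64]
  64 > parent 57 at index 5, swap → [94, 79, 63, 76, 64, 41, 18, 14, 7, 4, 57]
resulting array: [94, 79, 63, 76, 64, 41, 18, 14, 7, 4, 57]

3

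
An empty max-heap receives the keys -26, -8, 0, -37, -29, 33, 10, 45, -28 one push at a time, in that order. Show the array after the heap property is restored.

[45, 33, 10, -26, -29, -8, 0, -37, -28]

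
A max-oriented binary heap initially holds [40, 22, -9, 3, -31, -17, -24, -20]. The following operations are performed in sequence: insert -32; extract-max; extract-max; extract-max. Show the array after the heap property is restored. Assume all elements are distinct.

[-9, -20, -17, -32, -31, -24]

insert -32:
  append -32 at index 8 → [40, 22, -9, 3, -31, -17, -24, -20, -32] (no swap needed)
extract-max → returns 40:
  remove root 40; move last element -32 to root → [-32, 22, -9, 3, -31, -17, -24, -20]
  -32 vs larger child 22 at index 1, swap → [22, -32, -9, 3, -31, -17, -24, -20]
  -32 vs larger child 3 at index 3, swap → [22, 3, -9, -32, -31, -17, -24, -20]
  -32 vs only child -20 at index 7, swap → [22, 3, -9, -20, -31, -17, -24, -32]
extract-max → returns 22:
  remove root 22; move last element -32 to root → [-32, 3, -9, -20, -31, -17, -24]
  -32 vs larger child 3 at index 1, swap → [3, -32, -9, -20, -31, -17, -24]
  -32 vs larger child -20 at index 3, swap → [3, -20, -9, -32, -31, -17, -24]
extract-max → returns 3:
  remove root 3; move last element -24 to root → [-24, -20, -9, -32, -31, -17]
  -24 vs larger child -9 at index 2, swap → [-9, -20, -24, -32, -31, -17]
  -24 vs only child -17 at index 5, swap → [-9, -20, -17, -32, -31, -24]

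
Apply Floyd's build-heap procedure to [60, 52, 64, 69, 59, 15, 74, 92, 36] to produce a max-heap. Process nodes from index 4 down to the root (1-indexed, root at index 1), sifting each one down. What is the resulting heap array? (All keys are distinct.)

sift down from index 4:
  69 vs larger child 92 at index 8, swap → [60, 52, 64, 92, 59, 15, 74, 69, 36]
sift down from index 3:
  64 vs larger child 74 at index 7, swap → [60, 52, 74, 92, 59, 15, 64, 69, 36]
sift down from index 2:
  52 vs larger child 92 at index 4, swap → [60, 92, 74, 52, 59, 15, 64, 69, 36]
  52 vs larger child 69 at index 8, swap → [60, 92, 74, 69, 59, 15, 64, 52, 36]
sift down from index 1:
  60 vs larger child 92 at index 2, swap → [92, 60, 74, 69, 59, 15, 64, 52, 36]
  60 vs larger child 69 at index 4, swap → [92, 69, 74, 60, 59, 15, 64, 52, 36]

[92, 69, 74, 60, 59, 15, 64, 52, 36]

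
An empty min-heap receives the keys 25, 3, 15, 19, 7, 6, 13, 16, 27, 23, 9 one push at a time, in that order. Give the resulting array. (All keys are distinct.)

Insert 25:
  append 25 at index 0 → [25] (no swap needed)
Insert 3:
  append 3 at index 1 → [25, 3]
  3 < parent 25 at index 0, swap → [3, 25]
Insert 15:
  append 15 at index 2 → [3, 25, 15] (no swap needed)
Insert 19:
  append 19 at index 3 → [3, 25, 15, 19]
  19 < parent 25 at index 1, swap → [3, 19, 15, 25]
Insert 7:
  append 7 at index 4 → [3, 19, 15, 25, 7]
  7 < parent 19 at index 1, swap → [3, 7, 15, 25, 19]
Insert 6:
  append 6 at index 5 → [3, 7, 15, 25, 19, 6]
  6 < parent 15 at index 2, swap → [3, 7, 6, 25, 19, 15]
Insert 13:
  append 13 at index 6 → [3, 7, 6, 25, 19, 15, 13] (no swap needed)
Insert 16:
  append 16 at index 7 → [3, 7, 6, 25, 19, 15, 13, 16]
  16 < parent 25 at index 3, swap → [3, 7, 6, 16, 19, 15, 13, 25]
Insert 27:
  append 27 at index 8 → [3, 7, 6, 16, 19, 15, 13, 25, 27] (no swap needed)
Insert 23:
  append 23 at index 9 → [3, 7, 6, 16, 19, 15, 13, 25, 27, 23] (no swap needed)
Insert 9:
  append 9 at index 10 → [3, 7, 6, 16, 19, 15, 13, 25, 27, 23, 9]
  9 < parent 19 at index 4, swap → [3, 7, 6, 16, 9, 15, 13, 25, 27, 23, 19]

[3, 7, 6, 16, 9, 15, 13, 25, 27, 23, 19]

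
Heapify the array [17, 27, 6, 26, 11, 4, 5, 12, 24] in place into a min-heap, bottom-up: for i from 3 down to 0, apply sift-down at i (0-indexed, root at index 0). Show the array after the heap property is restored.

[4, 11, 5, 12, 27, 6, 17, 26, 24]

sift down from index 3:
  26 vs smaller child 12 at index 7, swap → [17, 27, 6, 12, 11, 4, 5, 26, 24]
sift down from index 2:
  6 vs smaller child 4 at index 5, swap → [17, 27, 4, 12, 11, 6, 5, 26, 24]
sift down from index 1:
  27 vs smaller child 11 at index 4, swap → [17, 11, 4, 12, 27, 6, 5, 26, 24]
sift down from index 0:
  17 vs smaller child 4 at index 2, swap → [4, 11, 17, 12, 27, 6, 5, 26, 24]
  17 vs smaller child 5 at index 6, swap → [4, 11, 5, 12, 27, 6, 17, 26, 24]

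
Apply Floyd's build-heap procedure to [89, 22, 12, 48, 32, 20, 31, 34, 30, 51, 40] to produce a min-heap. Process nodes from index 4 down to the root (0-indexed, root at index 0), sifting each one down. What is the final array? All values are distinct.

sift down from index 4: already satisfies heap property
sift down from index 3:
  48 vs smaller child 30 at index 8, swap → [89, 22, 12, 30, 32, 20, 31, 34, 48, 51, 40]
sift down from index 2: already satisfies heap property
sift down from index 1: already satisfies heap property
sift down from index 0:
  89 vs smaller child 12 at index 2, swap → [12, 22, 89, 30, 32, 20, 31, 34, 48, 51, 40]
  89 vs smaller child 20 at index 5, swap → [12, 22, 20, 30, 32, 89, 31, 34, 48, 51, 40]

[12, 22, 20, 30, 32, 89, 31, 34, 48, 51, 40]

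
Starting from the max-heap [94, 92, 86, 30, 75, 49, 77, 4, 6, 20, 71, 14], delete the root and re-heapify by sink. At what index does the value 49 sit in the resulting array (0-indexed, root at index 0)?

5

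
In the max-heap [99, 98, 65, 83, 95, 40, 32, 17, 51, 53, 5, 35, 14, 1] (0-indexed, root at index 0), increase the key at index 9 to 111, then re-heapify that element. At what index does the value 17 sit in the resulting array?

set index 9 from 53 to 111 → [99, 98, 65, 83, 95, 40, 32, 17, 51, 111, 5, 35, 14, 1]
111 > parent 95 at index 4, swap → [99, 98, 65, 83, 111, 40, 32, 17, 51, 95, 5, 35, 14, 1]
111 > parent 98 at index 1, swap → [99, 111, 65, 83, 98, 40, 32, 17, 51, 95, 5, 35, 14, 1]
111 > parent 99 at index 0, swap → [111, 99, 65, 83, 98, 40, 32, 17, 51, 95, 5, 35, 14, 1]
resulting array: [111, 99, 65, 83, 98, 40, 32, 17, 51, 95, 5, 35, 14, 1]

7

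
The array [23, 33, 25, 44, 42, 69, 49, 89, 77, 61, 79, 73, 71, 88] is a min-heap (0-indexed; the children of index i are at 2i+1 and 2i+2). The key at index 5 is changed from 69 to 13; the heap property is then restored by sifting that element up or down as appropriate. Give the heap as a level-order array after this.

[13, 33, 23, 44, 42, 25, 49, 89, 77, 61, 79, 73, 71, 88]

set index 5 from 69 to 13 → [23, 33, 25, 44, 42, 13, 49, 89, 77, 61, 79, 73, 71, 88]
13 < parent 25 at index 2, swap → [23, 33, 13, 44, 42, 25, 49, 89, 77, 61, 79, 73, 71, 88]
13 < parent 23 at index 0, swap → [13, 33, 23, 44, 42, 25, 49, 89, 77, 61, 79, 73, 71, 88]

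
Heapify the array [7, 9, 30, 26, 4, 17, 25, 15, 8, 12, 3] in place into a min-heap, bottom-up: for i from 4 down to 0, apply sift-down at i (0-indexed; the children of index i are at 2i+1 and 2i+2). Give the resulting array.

sift down from index 4:
  4 vs smaller child 3 at index 10, swap → [7, 9, 30, 26, 3, 17, 25, 15, 8, 12, 4]
sift down from index 3:
  26 vs smaller child 8 at index 8, swap → [7, 9, 30, 8, 3, 17, 25, 15, 26, 12, 4]
sift down from index 2:
  30 vs smaller child 17 at index 5, swap → [7, 9, 17, 8, 3, 30, 25, 15, 26, 12, 4]
sift down from index 1:
  9 vs smaller child 3 at index 4, swap → [7, 3, 17, 8, 9, 30, 25, 15, 26, 12, 4]
  9 vs smaller child 4 at index 10, swap → [7, 3, 17, 8, 4, 30, 25, 15, 26, 12, 9]
sift down from index 0:
  7 vs smaller child 3 at index 1, swap → [3, 7, 17, 8, 4, 30, 25, 15, 26, 12, 9]
  7 vs smaller child 4 at index 4, swap → [3, 4, 17, 8, 7, 30, 25, 15, 26, 12, 9]

[3, 4, 17, 8, 7, 30, 25, 15, 26, 12, 9]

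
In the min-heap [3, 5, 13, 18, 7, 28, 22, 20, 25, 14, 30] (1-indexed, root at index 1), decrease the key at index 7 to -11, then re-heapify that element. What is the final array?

[-11, 5, 3, 18, 7, 28, 13, 20, 25, 14, 30]

set index 7 from 22 to -11 → [3, 5, 13, 18, 7, 28, -11, 20, 25, 14, 30]
-11 < parent 13 at index 3, swap → [3, 5, -11, 18, 7, 28, 13, 20, 25, 14, 30]
-11 < parent 3 at index 1, swap → [-11, 5, 3, 18, 7, 28, 13, 20, 25, 14, 30]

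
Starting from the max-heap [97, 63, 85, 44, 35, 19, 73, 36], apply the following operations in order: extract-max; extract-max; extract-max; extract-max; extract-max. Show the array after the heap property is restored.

[36, 35, 19]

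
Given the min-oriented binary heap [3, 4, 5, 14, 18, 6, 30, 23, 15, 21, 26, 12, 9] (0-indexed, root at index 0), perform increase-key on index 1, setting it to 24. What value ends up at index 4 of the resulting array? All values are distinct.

18

set index 1 from 4 to 24 → [3, 24, 5, 14, 18, 6, 30, 23, 15, 21, 26, 12, 9]
24 vs smaller child 14 at index 3, swap → [3, 14, 5, 24, 18, 6, 30, 23, 15, 21, 26, 12, 9]
24 vs smaller child 15 at index 8, swap → [3, 14, 5, 15, 18, 6, 30, 23, 24, 21, 26, 12, 9]
resulting array: [3, 14, 5, 15, 18, 6, 30, 23, 24, 21, 26, 12, 9]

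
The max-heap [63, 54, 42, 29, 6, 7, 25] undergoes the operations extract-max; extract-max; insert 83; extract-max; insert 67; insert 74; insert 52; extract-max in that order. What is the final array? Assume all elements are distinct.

extract-max → returns 63:
  remove root 63; move last element 25 to root → [25, 54, 42, 29, 6, 7]
  25 vs larger child 54 at index 1, swap → [54, 25, 42, 29, 6, 7]
  25 vs larger child 29 at index 3, swap → [54, 29, 42, 25, 6, 7]
extract-max → returns 54:
  remove root 54; move last element 7 to root → [7, 29, 42, 25, 6]
  7 vs larger child 42 at index 2, swap → [42, 29, 7, 25, 6]
insert 83:
  append 83 at index 5 → [42, 29, 7, 25, 6, 83]
  83 > parent 7 at index 2, swap → [42, 29, 83, 25, 6, 7]
  83 > parent 42 at index 0, swap → [83, 29, 42, 25, 6, 7]
extract-max → returns 83:
  remove root 83; move last element 7 to root → [7, 29, 42, 25, 6]
  7 vs larger child 42 at index 2, swap → [42, 29, 7, 25, 6]
insert 67:
  append 67 at index 5 → [42, 29, 7, 25, 6, 67]
  67 > parent 7 at index 2, swap → [42, 29, 67, 25, 6, 7]
  67 > parent 42 at index 0, swap → [67, 29, 42, 25, 6, 7]
insert 74:
  append 74 at index 6 → [67, 29, 42, 25, 6, 7, 74]
  74 > parent 42 at index 2, swap → [67, 29, 74, 25, 6, 7, 42]
  74 > parent 67 at index 0, swap → [74, 29, 67, 25, 6, 7, 42]
insert 52:
  append 52 at index 7 → [74, 29, 67, 25, 6, 7, 42, 52]
  52 > parent 25 at index 3, swap → [74, 29, 67, 52, 6, 7, 42, 25]
  52 > parent 29 at index 1, swap → [74, 52, 67, 29, 6, 7, 42, 25]
extract-max → returns 74:
  remove root 74; move last element 25 to root → [25, 52, 67, 29, 6, 7, 42]
  25 vs larger child 67 at index 2, swap → [67, 52, 25, 29, 6, 7, 42]
  25 vs larger child 42 at index 6, swap → [67, 52, 42, 29, 6, 7, 25]

[67, 52, 42, 29, 6, 7, 25]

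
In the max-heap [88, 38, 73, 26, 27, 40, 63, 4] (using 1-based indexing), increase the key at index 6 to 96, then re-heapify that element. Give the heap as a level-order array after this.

set index 6 from 40 to 96 → [88, 38, 73, 26, 27, 96, 63, 4]
96 > parent 73 at index 3, swap → [88, 38, 96, 26, 27, 73, 63, 4]
96 > parent 88 at index 1, swap → [96, 38, 88, 26, 27, 73, 63, 4]

[96, 38, 88, 26, 27, 73, 63, 4]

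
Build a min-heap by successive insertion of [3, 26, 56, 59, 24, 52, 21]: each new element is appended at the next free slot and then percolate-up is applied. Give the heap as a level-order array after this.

[3, 24, 21, 59, 26, 56, 52]

Insert 3:
  append 3 at index 0 → [3] (no swap needed)
Insert 26:
  append 26 at index 1 → [3, 26] (no swap needed)
Insert 56:
  append 56 at index 2 → [3, 26, 56] (no swap needed)
Insert 59:
  append 59 at index 3 → [3, 26, 56, 59] (no swap needed)
Insert 24:
  append 24 at index 4 → [3, 26, 56, 59, 24]
  24 < parent 26 at index 1, swap → [3, 24, 56, 59, 26]
Insert 52:
  append 52 at index 5 → [3, 24, 56, 59, 26, 52]
  52 < parent 56 at index 2, swap → [3, 24, 52, 59, 26, 56]
Insert 21:
  append 21 at index 6 → [3, 24, 52, 59, 26, 56, 21]
  21 < parent 52 at index 2, swap → [3, 24, 21, 59, 26, 56, 52]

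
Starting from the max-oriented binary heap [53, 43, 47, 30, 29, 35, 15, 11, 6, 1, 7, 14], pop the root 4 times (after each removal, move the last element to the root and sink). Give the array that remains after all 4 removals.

[30, 29, 15, 11, 6, 14, 1, 7]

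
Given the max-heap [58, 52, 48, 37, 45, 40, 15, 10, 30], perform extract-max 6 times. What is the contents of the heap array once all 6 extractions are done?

extract-max #1 returns 58:
  remove root 58; move last element 30 to root → [30, 52, 48, 37, 45, 40, 15, 10]
  30 vs larger child 52 at index 1, swap → [52, 30, 48, 37, 45, 40, 15, 10]
  30 vs larger child 45 at index 4, swap → [52, 45, 48, 37, 30, 40, 15, 10]
extract-max #2 returns 52:
  remove root 52; move last element 10 to root → [10, 45, 48, 37, 30, 40, 15]
  10 vs larger child 48 at index 2, swap → [48, 45, 10, 37, 30, 40, 15]
  10 vs larger child 40 at index 5, swap → [48, 45, 40, 37, 30, 10, 15]
extract-max #3 returns 48:
  remove root 48; move last element 15 to root → [15, 45, 40, 37, 30, 10]
  15 vs larger child 45 at index 1, swap → [45, 15, 40, 37, 30, 10]
  15 vs larger child 37 at index 3, swap → [45, 37, 40, 15, 30, 10]
extract-max #4 returns 45:
  remove root 45; move last element 10 to root → [10, 37, 40, 15, 30]
  10 vs larger child 40 at index 2, swap → [40, 37, 10, 15, 30]
extract-max #5 returns 40:
  remove root 40; move last element 30 to root → [30, 37, 10, 15]
  30 vs larger child 37 at index 1, swap → [37, 30, 10, 15]
extract-max #6 returns 37:
  remove root 37; move last element 15 to root → [15, 30, 10]
  15 vs larger child 30 at index 1, swap → [30, 15, 10]

[30, 15, 10]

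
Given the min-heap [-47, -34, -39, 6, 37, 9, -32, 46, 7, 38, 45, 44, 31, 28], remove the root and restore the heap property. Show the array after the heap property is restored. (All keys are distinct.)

[-39, -34, -32, 6, 37, 9, 28, 46, 7, 38, 45, 44, 31]

remove root -47; move last element 28 to root → [28, -34, -39, 6, 37, 9, -32, 46, 7, 38, 45, 44, 31]
28 vs smaller child -39 at index 2, swap → [-39, -34, 28, 6, 37, 9, -32, 46, 7, 38, 45, 44, 31]
28 vs smaller child -32 at index 6, swap → [-39, -34, -32, 6, 37, 9, 28, 46, 7, 38, 45, 44, 31]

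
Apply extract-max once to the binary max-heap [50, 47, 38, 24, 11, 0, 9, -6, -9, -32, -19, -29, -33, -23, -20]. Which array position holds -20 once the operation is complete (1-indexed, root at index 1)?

8

remove root 50; move last element -20 to root → [-20, 47, 38, 24, 11, 0, 9, -6, -9, -32, -19, -29, -33, -23]
-20 vs larger child 47 at index 2, swap → [47, -20, 38, 24, 11, 0, 9, -6, -9, -32, -19, -29, -33, -23]
-20 vs larger child 24 at index 4, swap → [47, 24, 38, -20, 11, 0, 9, -6, -9, -32, -19, -29, -33, -23]
-20 vs larger child -6 at index 8, swap → [47, 24, 38, -6, 11, 0, 9, -20, -9, -32, -19, -29, -33, -23]
resulting array: [47, 24, 38, -6, 11, 0, 9, -20, -9, -32, -19, -29, -33, -23]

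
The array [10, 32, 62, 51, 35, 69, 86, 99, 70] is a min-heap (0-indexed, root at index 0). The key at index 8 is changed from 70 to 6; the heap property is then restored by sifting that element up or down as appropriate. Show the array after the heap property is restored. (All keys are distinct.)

[6, 10, 62, 32, 35, 69, 86, 99, 51]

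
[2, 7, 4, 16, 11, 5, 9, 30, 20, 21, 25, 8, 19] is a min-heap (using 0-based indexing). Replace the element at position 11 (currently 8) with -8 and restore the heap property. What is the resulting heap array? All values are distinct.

set index 11 from 8 to -8 → [2, 7, 4, 16, 11, 5, 9, 30, 20, 21, 25, -8, 19]
-8 < parent 5 at index 5, swap → [2, 7, 4, 16, 11, -8, 9, 30, 20, 21, 25, 5, 19]
-8 < parent 4 at index 2, swap → [2, 7, -8, 16, 11, 4, 9, 30, 20, 21, 25, 5, 19]
-8 < parent 2 at index 0, swap → [-8, 7, 2, 16, 11, 4, 9, 30, 20, 21, 25, 5, 19]

[-8, 7, 2, 16, 11, 4, 9, 30, 20, 21, 25, 5, 19]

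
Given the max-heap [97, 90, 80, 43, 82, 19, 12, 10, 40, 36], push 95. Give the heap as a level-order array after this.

append 95 at index 10 → [97, 90, 80, 43, 82, 19, 12, 10, 40, 36, 95]
95 > parent 82 at index 4, swap → [97, 90, 80, 43, 95, 19, 12, 10, 40, 36, 82]
95 > parent 90 at index 1, swap → [97, 95, 80, 43, 90, 19, 12, 10, 40, 36, 82]

[97, 95, 80, 43, 90, 19, 12, 10, 40, 36, 82]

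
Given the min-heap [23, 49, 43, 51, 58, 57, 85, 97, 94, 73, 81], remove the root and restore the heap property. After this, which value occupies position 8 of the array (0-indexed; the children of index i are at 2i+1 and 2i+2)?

94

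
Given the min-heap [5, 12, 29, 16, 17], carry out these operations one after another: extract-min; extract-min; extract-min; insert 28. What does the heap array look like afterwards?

[17, 29, 28]

extract-min → returns 5:
  remove root 5; move last element 17 to root → [17, 12, 29, 16]
  17 vs smaller child 12 at index 1, swap → [12, 17, 29, 16]
  17 vs only child 16 at index 3, swap → [12, 16, 29, 17]
extract-min → returns 12:
  remove root 12; move last element 17 to root → [17, 16, 29]
  17 vs smaller child 16 at index 1, swap → [16, 17, 29]
extract-min → returns 16:
  remove root 16; move last element 29 to root → [29, 17]
  29 vs only child 17 at index 1, swap → [17, 29]
insert 28:
  append 28 at index 2 → [17, 29, 28] (no swap needed)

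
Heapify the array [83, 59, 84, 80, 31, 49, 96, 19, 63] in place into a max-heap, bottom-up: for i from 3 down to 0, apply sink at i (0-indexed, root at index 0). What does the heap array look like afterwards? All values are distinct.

[96, 80, 84, 63, 31, 49, 83, 19, 59]

sift down from index 3: already satisfies heap property
sift down from index 2:
  84 vs larger child 96 at index 6, swap → [83, 59, 96, 80, 31, 49, 84, 19, 63]
sift down from index 1:
  59 vs larger child 80 at index 3, swap → [83, 80, 96, 59, 31, 49, 84, 19, 63]
  59 vs larger child 63 at index 8, swap → [83, 80, 96, 63, 31, 49, 84, 19, 59]
sift down from index 0:
  83 vs larger child 96 at index 2, swap → [96, 80, 83, 63, 31, 49, 84, 19, 59]
  83 vs larger child 84 at index 6, swap → [96, 80, 84, 63, 31, 49, 83, 19, 59]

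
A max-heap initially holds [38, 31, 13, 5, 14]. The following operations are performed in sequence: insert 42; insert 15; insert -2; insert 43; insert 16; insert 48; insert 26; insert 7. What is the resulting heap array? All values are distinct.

insert 42:
  append 42 at index 5 → [38, 31, 13, 5, 14, 42]
  42 > parent 13 at index 2, swap → [38, 31, 42, 5, 14, 13]
  42 > parent 38 at index 0, swap → [42, 31, 38, 5, 14, 13]
insert 15:
  append 15 at index 6 → [42, 31, 38, 5, 14, 13, 15] (no swap needed)
insert -2:
  append -2 at index 7 → [42, 31, 38, 5, 14, 13, 15, -2] (no swap needed)
insert 43:
  append 43 at index 8 → [42, 31, 38, 5, 14, 13, 15, -2, 43]
  43 > parent 5 at index 3, swap → [42, 31, 38, 43, 14, 13, 15, -2, 5]
  43 > parent 31 at index 1, swap → [42, 43, 38, 31, 14, 13, 15, -2, 5]
  43 > parent 42 at index 0, swap → [43, 42, 38, 31, 14, 13, 15, -2, 5]
insert 16:
  append 16 at index 9 → [43, 42, 38, 31, 14, 13, 15, -2, 5, 16]
  16 > parent 14 at index 4, swap → [43, 42, 38, 31, 16, 13, 15, -2, 5, 14]
insert 48:
  append 48 at index 10 → [43, 42, 38, 31, 16, 13, 15, -2, 5, 14, 48]
  48 > parent 16 at index 4, swap → [43, 42, 38, 31, 48, 13, 15, -2, 5, 14, 16]
  48 > parent 42 at index 1, swap → [43, 48, 38, 31, 42, 13, 15, -2, 5, 14, 16]
  48 > parent 43 at index 0, swap → [48, 43, 38, 31, 42, 13, 15, -2, 5, 14, 16]
insert 26:
  append 26 at index 11 → [48, 43, 38, 31, 42, 13, 15, -2, 5, 14, 16, 26]
  26 > parent 13 at index 5, swap → [48, 43, 38, 31, 42, 26, 15, -2, 5, 14, 16, 13]
insert 7:
  append 7 at index 12 → [48, 43, 38, 31, 42, 26, 15, -2, 5, 14, 16, 13, 7] (no swap needed)

[48, 43, 38, 31, 42, 26, 15, -2, 5, 14, 16, 13, 7]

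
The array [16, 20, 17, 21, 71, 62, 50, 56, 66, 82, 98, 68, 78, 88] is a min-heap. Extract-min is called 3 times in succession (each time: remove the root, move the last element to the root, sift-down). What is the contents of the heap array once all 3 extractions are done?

[21, 56, 50, 66, 71, 62, 88, 78, 68, 82, 98]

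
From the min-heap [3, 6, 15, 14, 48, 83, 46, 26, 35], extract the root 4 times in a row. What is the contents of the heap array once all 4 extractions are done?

extract-min #1 returns 3:
  remove root 3; move last element 35 to root → [35, 6, 15, 14, 48, 83, 46, 26]
  35 vs smaller child 6 at index 1, swap → [6, 35, 15, 14, 48, 83, 46, 26]
  35 vs smaller child 14 at index 3, swap → [6, 14, 15, 35, 48, 83, 46, 26]
  35 vs only child 26 at index 7, swap → [6, 14, 15, 26, 48, 83, 46, 35]
extract-min #2 returns 6:
  remove root 6; move last element 35 to root → [35, 14, 15, 26, 48, 83, 46]
  35 vs smaller child 14 at index 1, swap → [14, 35, 15, 26, 48, 83, 46]
  35 vs smaller child 26 at index 3, swap → [14, 26, 15, 35, 48, 83, 46]
extract-min #3 returns 14:
  remove root 14; move last element 46 to root → [46, 26, 15, 35, 48, 83]
  46 vs smaller child 15 at index 2, swap → [15, 26, 46, 35, 48, 83]
extract-min #4 returns 15:
  remove root 15; move last element 83 to root → [83, 26, 46, 35, 48]
  83 vs smaller child 26 at index 1, swap → [26, 83, 46, 35, 48]
  83 vs smaller child 35 at index 3, swap → [26, 35, 46, 83, 48]

[26, 35, 46, 83, 48]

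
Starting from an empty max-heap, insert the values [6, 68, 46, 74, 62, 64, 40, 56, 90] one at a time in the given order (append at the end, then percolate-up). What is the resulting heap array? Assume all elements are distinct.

Insert 6:
  append 6 at index 0 → [6] (no swap needed)
Insert 68:
  append 68 at index 1 → [6, 68]
  68 > parent 6 at index 0, swap → [68, 6]
Insert 46:
  append 46 at index 2 → [68, 6, 46] (no swap needed)
Insert 74:
  append 74 at index 3 → [68, 6, 46, 74]
  74 > parent 6 at index 1, swap → [68, 74, 46, 6]
  74 > parent 68 at index 0, swap → [74, 68, 46, 6]
Insert 62:
  append 62 at index 4 → [74, 68, 46, 6, 62] (no swap needed)
Insert 64:
  append 64 at index 5 → [74, 68, 46, 6, 62, 64]
  64 > parent 46 at index 2, swap → [74, 68, 64, 6, 62, 46]
Insert 40:
  append 40 at index 6 → [74, 68, 64, 6, 62, 46, 40] (no swap needed)
Insert 56:
  append 56 at index 7 → [74, 68, 64, 6, 62, 46, 40, 56]
  56 > parent 6 at index 3, swap → [74, 68, 64, 56, 62, 46, 40, 6]
Insert 90:
  append 90 at index 8 → [74, 68, 64, 56, 62, 46, 40, 6, 90]
  90 > parent 56 at index 3, swap → [74, 68, 64, 90, 62, 46, 40, 6, 56]
  90 > parent 68 at index 1, swap → [74, 90, 64, 68, 62, 46, 40, 6, 56]
  90 > parent 74 at index 0, swap → [90, 74, 64, 68, 62, 46, 40, 6, 56]

[90, 74, 64, 68, 62, 46, 40, 6, 56]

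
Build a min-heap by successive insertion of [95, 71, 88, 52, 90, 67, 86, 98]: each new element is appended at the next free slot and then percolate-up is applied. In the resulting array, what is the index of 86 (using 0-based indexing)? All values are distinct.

Insert 95:
  append 95 at index 0 → [95] (no swap needed)
Insert 71:
  append 71 at index 1 → [95, 71]
  71 < parent 95 at index 0, swap → [71, 95]
Insert 88:
  append 88 at index 2 → [71, 95, 88] (no swap needed)
Insert 52:
  append 52 at index 3 → [71, 95, 88, 52]
  52 < parent 95 at index 1, swap → [71, 52, 88, 95]
  52 < parent 71 at index 0, swap → [52, 71, 88, 95]
Insert 90:
  append 90 at index 4 → [52, 71, 88, 95, 90] (no swap needed)
Insert 67:
  append 67 at index 5 → [52, 71, 88, 95, 90, 67]
  67 < parent 88 at index 2, swap → [52, 71, 67, 95, 90, 88]
Insert 86:
  append 86 at index 6 → [52, 71, 67, 95, 90, 88, 86] (no swap needed)
Insert 98:
  append 98 at index 7 → [52, 71, 67, 95, 90, 88, 86, 98] (no swap needed)
resulting array: [52, 71, 67, 95, 90, 88, 86, 98]

6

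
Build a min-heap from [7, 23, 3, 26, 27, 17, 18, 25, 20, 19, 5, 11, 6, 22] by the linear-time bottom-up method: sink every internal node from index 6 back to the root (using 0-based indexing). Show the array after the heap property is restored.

[3, 5, 6, 20, 19, 7, 18, 25, 26, 23, 27, 11, 17, 22]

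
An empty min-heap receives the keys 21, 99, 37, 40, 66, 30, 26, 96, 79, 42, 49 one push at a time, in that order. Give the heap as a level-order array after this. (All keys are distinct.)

Insert 21:
  append 21 at index 0 → [21] (no swap needed)
Insert 99:
  append 99 at index 1 → [21, 99] (no swap needed)
Insert 37:
  append 37 at index 2 → [21, 99, 37] (no swap needed)
Insert 40:
  append 40 at index 3 → [21, 99, 37, 40]
  40 < parent 99 at index 1, swap → [21, 40, 37, 99]
Insert 66:
  append 66 at index 4 → [21, 40, 37, 99, 66] (no swap needed)
Insert 30:
  append 30 at index 5 → [21, 40, 37, 99, 66, 30]
  30 < parent 37 at index 2, swap → [21, 40, 30, 99, 66, 37]
Insert 26:
  append 26 at index 6 → [21, 40, 30, 99, 66, 37, 26]
  26 < parent 30 at index 2, swap → [21, 40, 26, 99, 66, 37, 30]
Insert 96:
  append 96 at index 7 → [21, 40, 26, 99, 66, 37, 30, 96]
  96 < parent 99 at index 3, swap → [21, 40, 26, 96, 66, 37, 30, 99]
Insert 79:
  append 79 at index 8 → [21, 40, 26, 96, 66, 37, 30, 99, 79]
  79 < parent 96 at index 3, swap → [21, 40, 26, 79, 66, 37, 30, 99, 96]
Insert 42:
  append 42 at index 9 → [21, 40, 26, 79, 66, 37, 30, 99, 96, 42]
  42 < parent 66 at index 4, swap → [21, 40, 26, 79, 42, 37, 30, 99, 96, 66]
Insert 49:
  append 49 at index 10 → [21, 40, 26, 79, 42, 37, 30, 99, 96, 66, 49] (no swap needed)

[21, 40, 26, 79, 42, 37, 30, 99, 96, 66, 49]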